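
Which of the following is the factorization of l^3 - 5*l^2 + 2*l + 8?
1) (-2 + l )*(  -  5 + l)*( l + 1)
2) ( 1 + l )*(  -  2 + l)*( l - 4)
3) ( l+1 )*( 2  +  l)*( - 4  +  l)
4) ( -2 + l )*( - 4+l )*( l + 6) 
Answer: 2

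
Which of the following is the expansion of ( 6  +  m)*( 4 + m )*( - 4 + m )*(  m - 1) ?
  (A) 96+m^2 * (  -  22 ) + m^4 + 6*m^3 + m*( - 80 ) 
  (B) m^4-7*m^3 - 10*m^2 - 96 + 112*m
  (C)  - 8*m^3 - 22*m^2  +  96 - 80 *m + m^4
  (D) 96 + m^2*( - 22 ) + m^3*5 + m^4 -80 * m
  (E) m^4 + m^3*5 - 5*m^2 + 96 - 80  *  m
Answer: D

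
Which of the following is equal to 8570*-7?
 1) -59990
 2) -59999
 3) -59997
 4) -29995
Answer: 1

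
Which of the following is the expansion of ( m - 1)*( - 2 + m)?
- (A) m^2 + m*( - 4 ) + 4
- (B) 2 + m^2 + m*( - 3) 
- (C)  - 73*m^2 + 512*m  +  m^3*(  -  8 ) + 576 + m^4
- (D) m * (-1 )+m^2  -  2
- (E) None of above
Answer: B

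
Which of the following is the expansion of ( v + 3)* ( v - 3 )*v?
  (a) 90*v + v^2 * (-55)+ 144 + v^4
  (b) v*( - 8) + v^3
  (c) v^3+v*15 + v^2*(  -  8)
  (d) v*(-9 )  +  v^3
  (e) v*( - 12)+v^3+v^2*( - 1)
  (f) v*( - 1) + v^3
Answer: d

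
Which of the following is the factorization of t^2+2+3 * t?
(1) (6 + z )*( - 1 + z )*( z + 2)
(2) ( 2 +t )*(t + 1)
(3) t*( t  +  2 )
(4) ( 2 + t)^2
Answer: 2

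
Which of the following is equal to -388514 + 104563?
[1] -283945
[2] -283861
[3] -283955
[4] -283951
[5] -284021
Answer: 4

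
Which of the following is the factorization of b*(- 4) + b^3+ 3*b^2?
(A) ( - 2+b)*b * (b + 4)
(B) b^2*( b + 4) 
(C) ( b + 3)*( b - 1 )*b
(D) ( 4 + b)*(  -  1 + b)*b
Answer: D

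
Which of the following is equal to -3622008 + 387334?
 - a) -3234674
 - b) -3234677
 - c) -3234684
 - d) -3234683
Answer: a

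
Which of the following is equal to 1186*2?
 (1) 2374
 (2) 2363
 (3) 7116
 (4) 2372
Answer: 4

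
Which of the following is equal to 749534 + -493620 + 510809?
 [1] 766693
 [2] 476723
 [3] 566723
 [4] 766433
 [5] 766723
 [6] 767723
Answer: 5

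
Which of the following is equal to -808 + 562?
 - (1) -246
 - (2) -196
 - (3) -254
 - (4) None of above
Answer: 1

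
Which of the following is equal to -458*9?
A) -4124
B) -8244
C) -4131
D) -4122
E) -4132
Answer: D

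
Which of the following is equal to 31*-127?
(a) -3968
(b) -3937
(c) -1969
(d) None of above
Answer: b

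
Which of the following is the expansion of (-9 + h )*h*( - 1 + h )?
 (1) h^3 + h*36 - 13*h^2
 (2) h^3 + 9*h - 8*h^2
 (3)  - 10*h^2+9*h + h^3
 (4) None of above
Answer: 3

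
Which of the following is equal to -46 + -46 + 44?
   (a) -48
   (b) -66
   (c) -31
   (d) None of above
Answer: a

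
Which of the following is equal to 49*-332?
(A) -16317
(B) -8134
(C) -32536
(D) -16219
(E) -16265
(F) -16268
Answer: F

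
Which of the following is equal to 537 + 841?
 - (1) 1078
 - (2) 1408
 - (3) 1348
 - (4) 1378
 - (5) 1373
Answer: 4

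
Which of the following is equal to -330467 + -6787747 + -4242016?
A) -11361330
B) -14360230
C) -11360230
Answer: C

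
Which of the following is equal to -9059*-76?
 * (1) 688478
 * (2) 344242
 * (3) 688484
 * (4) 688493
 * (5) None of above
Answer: 3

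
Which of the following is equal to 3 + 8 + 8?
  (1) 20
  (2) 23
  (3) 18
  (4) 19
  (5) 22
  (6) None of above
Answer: 4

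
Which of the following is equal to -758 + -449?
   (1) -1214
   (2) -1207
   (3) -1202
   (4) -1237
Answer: 2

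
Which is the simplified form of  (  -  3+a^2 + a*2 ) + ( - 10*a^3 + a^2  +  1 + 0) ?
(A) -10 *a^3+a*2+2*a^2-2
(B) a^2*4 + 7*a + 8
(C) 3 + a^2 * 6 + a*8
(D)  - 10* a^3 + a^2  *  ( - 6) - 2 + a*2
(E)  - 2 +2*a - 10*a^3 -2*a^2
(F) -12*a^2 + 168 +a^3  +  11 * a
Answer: A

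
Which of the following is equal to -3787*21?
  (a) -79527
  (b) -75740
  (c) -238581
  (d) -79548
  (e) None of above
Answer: a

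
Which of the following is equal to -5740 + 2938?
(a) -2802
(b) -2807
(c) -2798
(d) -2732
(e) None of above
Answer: a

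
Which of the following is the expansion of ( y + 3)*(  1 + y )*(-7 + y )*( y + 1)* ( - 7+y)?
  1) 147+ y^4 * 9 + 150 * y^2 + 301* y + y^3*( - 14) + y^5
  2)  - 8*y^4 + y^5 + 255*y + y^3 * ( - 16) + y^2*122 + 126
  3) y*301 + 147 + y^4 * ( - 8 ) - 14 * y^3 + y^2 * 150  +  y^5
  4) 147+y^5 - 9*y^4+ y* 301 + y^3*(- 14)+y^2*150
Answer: 4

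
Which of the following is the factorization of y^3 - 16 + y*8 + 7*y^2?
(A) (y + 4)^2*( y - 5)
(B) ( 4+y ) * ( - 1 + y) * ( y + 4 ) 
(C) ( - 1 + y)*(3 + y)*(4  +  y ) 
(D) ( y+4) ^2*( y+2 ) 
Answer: B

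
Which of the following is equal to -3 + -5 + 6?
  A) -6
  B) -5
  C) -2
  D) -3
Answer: C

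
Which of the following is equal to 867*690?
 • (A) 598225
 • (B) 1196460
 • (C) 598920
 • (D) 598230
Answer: D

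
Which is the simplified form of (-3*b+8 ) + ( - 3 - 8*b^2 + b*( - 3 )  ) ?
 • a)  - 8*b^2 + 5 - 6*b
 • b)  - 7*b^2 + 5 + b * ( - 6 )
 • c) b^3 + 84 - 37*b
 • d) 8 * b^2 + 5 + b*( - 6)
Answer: a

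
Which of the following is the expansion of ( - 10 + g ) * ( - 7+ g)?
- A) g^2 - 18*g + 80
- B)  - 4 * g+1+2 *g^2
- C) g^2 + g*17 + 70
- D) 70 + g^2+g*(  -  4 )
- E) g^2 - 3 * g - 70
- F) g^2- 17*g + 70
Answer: F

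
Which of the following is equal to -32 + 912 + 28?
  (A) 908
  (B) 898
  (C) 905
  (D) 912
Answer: A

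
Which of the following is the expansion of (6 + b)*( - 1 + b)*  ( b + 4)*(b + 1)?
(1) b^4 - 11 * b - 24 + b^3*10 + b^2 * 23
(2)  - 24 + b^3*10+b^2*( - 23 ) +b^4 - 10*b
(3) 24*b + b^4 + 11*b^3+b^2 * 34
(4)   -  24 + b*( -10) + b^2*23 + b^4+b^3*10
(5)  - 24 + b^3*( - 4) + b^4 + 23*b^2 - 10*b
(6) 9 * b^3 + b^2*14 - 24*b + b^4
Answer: 4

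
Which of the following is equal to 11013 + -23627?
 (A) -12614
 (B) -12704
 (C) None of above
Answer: A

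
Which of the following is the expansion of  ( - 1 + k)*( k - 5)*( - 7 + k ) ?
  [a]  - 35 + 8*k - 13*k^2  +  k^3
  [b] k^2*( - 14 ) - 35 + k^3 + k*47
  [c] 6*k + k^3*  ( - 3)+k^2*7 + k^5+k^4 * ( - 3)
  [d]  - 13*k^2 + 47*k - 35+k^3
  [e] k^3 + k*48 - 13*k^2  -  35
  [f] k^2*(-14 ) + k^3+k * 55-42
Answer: d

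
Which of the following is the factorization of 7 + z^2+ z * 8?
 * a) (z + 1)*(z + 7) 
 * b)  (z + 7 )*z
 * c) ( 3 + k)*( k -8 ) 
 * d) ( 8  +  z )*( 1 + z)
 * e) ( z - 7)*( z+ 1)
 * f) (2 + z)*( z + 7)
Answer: a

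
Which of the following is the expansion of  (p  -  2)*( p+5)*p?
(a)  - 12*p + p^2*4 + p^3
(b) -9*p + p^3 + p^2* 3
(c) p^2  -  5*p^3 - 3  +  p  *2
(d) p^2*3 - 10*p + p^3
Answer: d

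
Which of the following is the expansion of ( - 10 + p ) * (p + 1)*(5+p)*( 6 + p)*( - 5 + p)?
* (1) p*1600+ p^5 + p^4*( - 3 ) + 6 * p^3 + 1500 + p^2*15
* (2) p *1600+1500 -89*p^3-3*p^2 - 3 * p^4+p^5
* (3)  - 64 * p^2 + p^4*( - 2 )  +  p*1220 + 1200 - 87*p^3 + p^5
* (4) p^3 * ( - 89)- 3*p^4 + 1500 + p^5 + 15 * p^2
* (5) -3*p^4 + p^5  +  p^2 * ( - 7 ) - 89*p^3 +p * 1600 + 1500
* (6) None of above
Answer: 6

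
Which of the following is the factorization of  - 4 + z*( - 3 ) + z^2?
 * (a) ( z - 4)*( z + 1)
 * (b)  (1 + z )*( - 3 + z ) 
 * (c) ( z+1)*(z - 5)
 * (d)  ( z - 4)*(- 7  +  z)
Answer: a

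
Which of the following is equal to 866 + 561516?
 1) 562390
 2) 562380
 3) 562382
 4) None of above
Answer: 3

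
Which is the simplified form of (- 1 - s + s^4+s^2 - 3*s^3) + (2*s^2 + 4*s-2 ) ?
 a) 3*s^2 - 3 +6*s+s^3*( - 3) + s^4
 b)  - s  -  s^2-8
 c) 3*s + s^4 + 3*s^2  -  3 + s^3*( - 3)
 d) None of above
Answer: c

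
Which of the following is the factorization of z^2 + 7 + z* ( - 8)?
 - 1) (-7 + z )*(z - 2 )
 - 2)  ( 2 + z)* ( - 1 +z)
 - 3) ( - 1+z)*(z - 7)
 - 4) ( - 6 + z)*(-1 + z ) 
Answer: 3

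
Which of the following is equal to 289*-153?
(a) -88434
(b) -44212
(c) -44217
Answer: c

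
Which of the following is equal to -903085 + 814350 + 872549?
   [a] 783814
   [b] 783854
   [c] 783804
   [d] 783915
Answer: a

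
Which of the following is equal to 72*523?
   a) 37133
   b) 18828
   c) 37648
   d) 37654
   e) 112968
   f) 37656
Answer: f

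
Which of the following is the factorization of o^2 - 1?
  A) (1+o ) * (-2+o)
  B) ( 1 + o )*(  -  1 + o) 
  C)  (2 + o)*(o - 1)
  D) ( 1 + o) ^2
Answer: B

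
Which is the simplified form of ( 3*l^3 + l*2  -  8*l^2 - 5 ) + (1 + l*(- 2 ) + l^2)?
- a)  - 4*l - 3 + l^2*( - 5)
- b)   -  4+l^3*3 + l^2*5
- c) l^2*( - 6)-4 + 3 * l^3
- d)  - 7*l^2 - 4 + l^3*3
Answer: d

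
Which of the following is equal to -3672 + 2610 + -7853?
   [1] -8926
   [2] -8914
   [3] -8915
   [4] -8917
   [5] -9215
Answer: 3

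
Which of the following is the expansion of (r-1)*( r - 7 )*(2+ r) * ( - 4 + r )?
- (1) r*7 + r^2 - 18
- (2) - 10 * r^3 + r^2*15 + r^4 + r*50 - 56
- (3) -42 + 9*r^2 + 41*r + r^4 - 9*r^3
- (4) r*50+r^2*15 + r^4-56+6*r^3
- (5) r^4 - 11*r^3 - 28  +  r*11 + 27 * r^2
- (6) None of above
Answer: 2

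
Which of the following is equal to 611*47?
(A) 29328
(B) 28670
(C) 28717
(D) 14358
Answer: C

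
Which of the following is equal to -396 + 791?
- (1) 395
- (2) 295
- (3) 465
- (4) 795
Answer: 1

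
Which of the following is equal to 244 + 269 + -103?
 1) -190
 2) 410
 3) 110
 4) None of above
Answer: 2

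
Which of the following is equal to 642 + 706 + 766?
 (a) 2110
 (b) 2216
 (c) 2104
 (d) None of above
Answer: d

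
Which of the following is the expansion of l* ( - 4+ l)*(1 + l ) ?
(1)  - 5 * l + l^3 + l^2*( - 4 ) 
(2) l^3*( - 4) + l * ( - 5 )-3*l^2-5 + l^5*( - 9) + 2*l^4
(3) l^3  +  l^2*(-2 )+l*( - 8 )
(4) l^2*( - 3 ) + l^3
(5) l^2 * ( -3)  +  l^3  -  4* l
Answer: 5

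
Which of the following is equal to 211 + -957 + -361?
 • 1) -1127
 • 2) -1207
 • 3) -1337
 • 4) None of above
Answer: 4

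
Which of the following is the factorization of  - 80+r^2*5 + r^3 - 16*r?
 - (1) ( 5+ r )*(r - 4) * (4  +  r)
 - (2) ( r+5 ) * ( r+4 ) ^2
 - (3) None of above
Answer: 1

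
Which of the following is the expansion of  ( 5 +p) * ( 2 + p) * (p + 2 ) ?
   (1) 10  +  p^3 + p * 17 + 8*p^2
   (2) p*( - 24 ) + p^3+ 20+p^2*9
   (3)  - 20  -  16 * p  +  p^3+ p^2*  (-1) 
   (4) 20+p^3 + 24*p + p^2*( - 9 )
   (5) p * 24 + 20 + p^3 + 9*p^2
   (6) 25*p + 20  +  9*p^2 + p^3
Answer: 5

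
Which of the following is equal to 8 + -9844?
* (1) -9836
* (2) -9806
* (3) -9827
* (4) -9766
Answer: 1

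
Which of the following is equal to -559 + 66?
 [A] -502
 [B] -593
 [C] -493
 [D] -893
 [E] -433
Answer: C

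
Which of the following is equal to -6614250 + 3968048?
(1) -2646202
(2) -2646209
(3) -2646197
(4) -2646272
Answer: 1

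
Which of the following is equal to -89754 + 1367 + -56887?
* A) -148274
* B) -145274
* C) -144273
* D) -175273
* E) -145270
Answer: B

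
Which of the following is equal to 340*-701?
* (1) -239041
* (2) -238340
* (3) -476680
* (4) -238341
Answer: 2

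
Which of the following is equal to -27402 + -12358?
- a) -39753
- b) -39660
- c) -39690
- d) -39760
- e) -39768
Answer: d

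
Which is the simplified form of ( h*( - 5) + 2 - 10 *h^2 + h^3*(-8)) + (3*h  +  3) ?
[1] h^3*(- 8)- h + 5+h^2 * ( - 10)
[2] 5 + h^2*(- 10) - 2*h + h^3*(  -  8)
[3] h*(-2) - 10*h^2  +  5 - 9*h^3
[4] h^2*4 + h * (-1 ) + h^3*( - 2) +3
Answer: 2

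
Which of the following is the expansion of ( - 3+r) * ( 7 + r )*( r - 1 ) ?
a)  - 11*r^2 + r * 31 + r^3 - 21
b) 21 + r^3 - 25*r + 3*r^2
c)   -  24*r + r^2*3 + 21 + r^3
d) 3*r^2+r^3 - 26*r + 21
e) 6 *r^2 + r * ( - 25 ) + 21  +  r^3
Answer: b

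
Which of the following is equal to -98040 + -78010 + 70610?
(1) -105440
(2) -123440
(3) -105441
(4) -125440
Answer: 1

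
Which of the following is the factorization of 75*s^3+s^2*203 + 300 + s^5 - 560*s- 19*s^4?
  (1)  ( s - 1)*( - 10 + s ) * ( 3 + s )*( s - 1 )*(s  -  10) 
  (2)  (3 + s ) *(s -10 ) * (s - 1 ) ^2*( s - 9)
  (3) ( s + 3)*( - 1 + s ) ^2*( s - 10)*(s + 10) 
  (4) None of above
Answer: 1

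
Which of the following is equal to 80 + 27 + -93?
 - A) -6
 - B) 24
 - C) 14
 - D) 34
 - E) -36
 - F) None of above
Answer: C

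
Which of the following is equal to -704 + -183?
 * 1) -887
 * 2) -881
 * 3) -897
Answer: 1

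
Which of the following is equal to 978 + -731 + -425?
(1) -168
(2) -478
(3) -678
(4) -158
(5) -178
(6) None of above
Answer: 5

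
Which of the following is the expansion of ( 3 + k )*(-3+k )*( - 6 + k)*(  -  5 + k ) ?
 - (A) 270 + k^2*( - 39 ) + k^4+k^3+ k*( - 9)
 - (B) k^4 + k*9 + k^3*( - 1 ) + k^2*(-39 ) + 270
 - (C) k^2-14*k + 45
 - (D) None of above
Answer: D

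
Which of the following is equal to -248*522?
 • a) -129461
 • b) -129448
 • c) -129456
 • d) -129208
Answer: c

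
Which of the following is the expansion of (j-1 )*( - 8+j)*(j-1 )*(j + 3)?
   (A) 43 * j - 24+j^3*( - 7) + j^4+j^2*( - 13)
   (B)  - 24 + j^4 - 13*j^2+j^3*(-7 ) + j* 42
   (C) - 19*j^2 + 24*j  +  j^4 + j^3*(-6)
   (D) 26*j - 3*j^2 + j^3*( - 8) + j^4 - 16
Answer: A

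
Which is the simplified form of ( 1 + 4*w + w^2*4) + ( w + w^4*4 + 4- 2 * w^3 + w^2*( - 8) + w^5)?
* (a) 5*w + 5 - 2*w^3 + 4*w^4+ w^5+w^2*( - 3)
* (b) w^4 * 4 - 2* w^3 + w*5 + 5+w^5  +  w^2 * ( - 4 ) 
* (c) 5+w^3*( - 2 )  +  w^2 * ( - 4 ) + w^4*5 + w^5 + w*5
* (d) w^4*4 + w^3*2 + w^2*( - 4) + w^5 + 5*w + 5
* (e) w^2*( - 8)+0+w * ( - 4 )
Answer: b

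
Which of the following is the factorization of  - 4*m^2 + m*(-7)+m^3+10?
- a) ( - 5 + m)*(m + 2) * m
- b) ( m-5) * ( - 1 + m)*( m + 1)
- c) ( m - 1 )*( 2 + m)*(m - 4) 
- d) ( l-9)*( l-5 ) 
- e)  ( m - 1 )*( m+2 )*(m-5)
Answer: e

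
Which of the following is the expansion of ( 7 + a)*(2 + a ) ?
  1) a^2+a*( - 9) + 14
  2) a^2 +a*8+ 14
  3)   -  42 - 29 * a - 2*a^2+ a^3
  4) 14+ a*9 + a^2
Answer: 4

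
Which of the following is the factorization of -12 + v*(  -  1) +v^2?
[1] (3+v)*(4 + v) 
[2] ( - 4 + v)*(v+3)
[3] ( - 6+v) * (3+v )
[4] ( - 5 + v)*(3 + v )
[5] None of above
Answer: 2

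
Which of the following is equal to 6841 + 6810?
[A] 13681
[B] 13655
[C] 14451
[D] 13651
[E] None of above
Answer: D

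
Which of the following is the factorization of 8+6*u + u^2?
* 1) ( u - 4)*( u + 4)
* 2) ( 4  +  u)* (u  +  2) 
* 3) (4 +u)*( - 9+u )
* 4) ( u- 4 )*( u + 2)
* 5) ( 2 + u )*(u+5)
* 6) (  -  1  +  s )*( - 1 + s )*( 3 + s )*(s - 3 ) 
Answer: 2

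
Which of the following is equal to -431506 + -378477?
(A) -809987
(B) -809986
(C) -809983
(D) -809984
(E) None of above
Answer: C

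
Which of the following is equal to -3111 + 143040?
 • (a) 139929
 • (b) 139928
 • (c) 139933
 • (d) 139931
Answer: a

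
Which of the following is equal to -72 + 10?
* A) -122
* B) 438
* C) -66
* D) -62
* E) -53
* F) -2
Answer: D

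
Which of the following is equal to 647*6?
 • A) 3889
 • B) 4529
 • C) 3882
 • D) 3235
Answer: C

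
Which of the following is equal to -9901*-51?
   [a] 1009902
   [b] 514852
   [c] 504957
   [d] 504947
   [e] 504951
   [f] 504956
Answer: e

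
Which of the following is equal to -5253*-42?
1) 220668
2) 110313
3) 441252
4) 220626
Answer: 4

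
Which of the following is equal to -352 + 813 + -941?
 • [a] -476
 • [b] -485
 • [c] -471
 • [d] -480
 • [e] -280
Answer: d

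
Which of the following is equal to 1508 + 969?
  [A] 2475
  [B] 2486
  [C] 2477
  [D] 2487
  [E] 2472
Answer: C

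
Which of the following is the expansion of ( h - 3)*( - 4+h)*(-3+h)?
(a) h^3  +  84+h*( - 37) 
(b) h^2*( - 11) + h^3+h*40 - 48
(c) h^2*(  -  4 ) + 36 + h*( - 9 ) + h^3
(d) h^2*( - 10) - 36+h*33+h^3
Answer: d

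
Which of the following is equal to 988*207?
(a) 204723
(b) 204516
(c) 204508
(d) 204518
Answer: b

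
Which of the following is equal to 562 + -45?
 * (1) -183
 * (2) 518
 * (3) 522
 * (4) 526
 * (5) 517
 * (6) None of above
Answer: 5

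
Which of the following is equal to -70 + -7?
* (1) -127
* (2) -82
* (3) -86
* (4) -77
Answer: 4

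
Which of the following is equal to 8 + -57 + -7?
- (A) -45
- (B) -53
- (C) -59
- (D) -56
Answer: D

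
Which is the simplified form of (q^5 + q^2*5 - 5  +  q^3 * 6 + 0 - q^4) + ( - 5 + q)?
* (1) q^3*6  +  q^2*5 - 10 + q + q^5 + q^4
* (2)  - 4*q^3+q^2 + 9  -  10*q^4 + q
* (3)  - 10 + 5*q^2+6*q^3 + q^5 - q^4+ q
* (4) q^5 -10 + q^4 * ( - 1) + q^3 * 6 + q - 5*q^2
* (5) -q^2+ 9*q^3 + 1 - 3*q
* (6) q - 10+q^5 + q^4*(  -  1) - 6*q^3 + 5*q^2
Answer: 3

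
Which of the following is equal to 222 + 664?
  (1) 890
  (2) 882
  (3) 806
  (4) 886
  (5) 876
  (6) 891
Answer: 4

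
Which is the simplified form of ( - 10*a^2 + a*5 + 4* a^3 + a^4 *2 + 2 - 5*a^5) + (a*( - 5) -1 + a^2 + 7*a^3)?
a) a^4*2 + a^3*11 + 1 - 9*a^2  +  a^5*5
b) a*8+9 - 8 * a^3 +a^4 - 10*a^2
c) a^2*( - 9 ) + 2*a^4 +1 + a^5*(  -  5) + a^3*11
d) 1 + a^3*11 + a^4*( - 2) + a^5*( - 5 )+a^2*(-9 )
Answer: c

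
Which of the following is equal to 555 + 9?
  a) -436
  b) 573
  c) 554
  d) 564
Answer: d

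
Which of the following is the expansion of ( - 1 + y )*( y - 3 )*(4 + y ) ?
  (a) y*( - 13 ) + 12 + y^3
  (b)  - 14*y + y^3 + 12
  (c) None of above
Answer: a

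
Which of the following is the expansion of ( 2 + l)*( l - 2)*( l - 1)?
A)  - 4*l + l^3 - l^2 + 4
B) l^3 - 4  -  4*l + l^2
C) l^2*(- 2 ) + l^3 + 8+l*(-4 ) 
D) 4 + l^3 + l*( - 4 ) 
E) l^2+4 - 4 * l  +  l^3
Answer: A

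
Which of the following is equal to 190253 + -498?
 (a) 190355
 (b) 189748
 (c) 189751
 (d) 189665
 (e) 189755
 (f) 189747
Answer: e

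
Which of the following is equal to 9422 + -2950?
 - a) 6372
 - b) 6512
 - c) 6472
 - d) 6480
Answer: c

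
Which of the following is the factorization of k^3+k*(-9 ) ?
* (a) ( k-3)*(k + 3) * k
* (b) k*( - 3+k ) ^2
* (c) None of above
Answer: a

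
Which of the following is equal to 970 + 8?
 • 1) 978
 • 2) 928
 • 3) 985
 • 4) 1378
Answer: 1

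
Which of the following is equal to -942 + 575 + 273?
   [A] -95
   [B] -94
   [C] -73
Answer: B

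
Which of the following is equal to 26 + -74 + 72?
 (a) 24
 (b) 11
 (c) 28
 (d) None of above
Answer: a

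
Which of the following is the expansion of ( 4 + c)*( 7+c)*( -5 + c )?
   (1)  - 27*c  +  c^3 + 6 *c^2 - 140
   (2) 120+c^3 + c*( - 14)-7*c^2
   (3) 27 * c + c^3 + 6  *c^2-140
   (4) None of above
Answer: 1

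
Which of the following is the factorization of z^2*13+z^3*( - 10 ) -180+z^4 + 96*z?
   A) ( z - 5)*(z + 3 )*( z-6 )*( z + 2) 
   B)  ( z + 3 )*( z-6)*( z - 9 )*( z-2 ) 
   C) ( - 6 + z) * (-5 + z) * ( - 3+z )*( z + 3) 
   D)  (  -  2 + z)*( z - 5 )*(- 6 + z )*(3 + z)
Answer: D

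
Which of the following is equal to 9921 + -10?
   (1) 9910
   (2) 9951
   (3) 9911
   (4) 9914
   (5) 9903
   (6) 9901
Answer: 3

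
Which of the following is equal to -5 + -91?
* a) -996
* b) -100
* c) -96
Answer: c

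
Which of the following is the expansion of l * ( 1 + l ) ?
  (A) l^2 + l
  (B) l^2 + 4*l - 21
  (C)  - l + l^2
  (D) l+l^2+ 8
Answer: A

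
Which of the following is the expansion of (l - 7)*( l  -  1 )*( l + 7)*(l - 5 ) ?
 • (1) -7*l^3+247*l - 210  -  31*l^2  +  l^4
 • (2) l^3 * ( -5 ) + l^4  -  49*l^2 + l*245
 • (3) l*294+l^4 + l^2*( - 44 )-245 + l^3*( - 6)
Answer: 3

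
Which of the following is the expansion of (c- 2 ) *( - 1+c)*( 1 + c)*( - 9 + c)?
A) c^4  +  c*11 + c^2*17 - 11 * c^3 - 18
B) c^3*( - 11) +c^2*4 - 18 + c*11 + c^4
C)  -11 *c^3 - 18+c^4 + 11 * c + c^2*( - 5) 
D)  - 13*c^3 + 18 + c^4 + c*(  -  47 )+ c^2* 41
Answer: A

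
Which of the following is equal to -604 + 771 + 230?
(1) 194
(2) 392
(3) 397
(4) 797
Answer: 3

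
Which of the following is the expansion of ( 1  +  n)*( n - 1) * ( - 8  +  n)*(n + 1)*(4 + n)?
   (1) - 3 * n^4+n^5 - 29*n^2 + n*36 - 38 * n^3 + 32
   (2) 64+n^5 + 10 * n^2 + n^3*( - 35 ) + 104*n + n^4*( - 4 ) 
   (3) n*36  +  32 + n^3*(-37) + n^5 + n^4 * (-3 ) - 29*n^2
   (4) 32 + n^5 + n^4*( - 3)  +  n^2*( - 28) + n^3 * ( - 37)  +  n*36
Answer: 3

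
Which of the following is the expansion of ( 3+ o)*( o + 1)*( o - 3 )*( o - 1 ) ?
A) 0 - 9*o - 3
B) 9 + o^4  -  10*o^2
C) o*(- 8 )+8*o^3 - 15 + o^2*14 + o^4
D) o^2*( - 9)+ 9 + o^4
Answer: B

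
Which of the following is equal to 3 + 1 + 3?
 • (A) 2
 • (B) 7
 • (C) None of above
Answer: B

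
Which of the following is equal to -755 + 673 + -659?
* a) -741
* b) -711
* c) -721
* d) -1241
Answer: a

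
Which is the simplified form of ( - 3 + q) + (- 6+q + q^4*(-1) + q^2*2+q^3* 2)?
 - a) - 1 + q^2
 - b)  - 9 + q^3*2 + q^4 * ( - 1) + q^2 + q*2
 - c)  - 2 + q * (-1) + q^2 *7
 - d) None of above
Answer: d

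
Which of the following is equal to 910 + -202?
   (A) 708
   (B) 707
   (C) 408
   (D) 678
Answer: A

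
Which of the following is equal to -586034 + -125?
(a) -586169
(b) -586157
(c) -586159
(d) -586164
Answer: c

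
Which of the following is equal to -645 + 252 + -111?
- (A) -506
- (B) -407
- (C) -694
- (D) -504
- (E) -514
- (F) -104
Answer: D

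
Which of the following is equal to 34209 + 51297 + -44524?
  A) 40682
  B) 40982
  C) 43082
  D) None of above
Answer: B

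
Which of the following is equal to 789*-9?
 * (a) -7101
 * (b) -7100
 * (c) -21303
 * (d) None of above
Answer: a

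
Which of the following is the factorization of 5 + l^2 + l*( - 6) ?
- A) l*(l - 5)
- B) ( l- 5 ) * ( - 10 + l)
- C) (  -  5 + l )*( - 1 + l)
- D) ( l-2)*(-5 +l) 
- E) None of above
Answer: C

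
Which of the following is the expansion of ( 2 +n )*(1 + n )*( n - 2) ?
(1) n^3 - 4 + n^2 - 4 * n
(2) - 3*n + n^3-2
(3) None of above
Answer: 1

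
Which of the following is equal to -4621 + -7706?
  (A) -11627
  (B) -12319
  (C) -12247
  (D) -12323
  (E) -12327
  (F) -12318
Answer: E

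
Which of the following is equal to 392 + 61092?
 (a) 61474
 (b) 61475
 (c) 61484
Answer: c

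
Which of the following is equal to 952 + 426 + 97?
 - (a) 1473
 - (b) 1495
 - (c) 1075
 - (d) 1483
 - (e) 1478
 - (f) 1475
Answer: f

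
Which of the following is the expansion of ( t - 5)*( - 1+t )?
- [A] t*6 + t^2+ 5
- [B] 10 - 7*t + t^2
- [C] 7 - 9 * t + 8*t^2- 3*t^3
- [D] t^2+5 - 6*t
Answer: D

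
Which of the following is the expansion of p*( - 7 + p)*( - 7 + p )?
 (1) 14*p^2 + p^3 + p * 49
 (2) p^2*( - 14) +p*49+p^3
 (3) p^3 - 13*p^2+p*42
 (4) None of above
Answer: 2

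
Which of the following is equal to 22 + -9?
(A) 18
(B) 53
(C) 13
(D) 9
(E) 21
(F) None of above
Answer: C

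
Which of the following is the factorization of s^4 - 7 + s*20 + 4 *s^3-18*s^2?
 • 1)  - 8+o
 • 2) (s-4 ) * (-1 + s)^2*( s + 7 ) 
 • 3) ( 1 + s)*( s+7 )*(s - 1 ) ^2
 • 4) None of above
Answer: 4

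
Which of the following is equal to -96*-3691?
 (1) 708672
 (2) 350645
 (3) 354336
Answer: 3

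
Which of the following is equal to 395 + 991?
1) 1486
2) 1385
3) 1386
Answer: 3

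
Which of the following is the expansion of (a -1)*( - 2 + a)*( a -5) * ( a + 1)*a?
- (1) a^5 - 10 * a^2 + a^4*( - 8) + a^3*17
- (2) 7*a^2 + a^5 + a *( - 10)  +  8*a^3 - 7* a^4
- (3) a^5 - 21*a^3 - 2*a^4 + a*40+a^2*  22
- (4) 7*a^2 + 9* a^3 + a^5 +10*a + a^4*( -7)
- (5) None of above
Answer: 5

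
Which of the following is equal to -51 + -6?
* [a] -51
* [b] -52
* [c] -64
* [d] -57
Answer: d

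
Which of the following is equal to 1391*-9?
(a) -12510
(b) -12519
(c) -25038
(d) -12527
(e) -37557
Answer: b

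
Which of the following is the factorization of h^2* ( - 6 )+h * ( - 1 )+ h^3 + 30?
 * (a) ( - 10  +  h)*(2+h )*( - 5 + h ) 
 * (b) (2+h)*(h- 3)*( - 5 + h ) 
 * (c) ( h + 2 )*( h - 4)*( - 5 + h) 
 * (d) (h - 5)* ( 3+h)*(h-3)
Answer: b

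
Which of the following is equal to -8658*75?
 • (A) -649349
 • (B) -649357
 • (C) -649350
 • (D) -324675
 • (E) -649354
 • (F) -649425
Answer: C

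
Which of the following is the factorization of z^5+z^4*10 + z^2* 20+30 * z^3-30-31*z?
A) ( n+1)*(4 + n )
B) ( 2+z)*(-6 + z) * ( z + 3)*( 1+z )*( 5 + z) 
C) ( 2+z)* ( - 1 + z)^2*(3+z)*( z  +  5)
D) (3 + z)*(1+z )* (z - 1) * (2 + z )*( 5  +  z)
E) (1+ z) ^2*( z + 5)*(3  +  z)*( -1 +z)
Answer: D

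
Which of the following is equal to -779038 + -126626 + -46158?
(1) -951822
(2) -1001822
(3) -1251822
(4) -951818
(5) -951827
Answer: 1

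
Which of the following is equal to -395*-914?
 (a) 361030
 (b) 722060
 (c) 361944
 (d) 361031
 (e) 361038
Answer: a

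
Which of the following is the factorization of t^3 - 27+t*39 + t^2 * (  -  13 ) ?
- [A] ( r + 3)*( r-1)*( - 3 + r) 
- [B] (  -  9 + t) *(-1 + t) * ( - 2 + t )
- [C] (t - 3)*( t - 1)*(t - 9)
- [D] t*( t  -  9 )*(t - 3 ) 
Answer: C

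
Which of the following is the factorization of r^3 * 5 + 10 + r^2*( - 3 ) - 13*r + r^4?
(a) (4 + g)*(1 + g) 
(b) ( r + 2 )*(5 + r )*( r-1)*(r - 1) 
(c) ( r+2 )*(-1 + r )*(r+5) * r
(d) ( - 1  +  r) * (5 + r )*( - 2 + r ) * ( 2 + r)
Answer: b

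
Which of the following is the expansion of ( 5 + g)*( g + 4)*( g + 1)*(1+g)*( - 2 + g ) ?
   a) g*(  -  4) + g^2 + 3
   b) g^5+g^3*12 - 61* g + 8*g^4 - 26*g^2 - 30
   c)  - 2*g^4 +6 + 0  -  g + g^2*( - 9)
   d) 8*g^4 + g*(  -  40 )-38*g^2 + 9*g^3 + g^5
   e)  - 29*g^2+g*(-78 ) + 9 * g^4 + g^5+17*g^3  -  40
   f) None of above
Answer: e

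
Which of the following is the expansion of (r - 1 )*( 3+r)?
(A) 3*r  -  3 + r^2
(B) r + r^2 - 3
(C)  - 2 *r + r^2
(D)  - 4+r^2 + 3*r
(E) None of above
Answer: E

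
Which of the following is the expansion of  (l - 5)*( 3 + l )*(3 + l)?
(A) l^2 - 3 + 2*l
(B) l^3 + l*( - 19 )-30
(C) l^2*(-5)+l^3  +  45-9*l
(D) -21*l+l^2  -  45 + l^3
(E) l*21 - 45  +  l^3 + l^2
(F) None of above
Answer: D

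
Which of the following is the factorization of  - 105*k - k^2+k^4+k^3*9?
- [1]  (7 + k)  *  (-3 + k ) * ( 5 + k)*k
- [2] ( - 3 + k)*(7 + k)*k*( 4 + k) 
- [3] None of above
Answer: 1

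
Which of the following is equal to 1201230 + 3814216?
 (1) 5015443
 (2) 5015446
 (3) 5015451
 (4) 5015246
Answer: 2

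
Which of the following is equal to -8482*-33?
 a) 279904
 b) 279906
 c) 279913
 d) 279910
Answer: b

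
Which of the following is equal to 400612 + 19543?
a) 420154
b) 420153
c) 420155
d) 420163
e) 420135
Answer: c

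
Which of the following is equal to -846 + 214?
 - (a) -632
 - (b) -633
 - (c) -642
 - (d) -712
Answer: a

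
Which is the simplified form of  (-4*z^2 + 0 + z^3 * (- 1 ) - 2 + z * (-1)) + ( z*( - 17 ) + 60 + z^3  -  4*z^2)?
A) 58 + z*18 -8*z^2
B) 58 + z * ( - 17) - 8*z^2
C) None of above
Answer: C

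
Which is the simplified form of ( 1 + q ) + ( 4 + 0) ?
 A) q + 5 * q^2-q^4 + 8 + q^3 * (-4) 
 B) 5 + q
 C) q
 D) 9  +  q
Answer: B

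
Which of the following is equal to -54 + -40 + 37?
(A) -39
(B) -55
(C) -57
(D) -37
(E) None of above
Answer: C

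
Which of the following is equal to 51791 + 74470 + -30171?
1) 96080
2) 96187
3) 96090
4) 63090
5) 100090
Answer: 3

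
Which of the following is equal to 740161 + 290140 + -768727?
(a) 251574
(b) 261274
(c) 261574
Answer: c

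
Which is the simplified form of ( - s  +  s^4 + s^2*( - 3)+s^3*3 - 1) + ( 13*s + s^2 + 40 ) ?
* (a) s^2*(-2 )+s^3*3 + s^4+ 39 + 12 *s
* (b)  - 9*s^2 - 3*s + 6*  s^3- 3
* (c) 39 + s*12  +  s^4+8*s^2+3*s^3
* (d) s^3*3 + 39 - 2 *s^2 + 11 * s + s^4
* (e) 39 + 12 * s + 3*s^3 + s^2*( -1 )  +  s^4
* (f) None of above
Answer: a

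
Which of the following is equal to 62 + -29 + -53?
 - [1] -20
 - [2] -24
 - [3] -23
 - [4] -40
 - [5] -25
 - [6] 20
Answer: 1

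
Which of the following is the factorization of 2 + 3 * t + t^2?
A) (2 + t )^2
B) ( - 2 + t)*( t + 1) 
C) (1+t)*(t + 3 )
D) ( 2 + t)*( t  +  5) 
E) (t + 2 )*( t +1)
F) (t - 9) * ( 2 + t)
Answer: E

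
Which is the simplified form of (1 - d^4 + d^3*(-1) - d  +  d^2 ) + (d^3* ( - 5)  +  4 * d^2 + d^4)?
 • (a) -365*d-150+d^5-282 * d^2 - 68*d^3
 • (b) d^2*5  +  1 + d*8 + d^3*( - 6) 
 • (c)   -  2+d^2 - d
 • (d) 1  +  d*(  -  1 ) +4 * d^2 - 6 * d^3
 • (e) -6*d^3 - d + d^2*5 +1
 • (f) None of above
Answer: e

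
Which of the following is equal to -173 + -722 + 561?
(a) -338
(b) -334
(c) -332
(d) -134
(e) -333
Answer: b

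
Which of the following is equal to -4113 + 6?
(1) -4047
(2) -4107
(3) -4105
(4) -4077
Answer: 2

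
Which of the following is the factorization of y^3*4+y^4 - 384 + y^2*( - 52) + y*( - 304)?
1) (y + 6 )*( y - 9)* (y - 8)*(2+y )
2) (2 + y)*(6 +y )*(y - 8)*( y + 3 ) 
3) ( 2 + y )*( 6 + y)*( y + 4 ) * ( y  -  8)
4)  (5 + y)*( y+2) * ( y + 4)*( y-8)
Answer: 3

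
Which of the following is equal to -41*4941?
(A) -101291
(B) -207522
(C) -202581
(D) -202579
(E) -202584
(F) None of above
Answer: C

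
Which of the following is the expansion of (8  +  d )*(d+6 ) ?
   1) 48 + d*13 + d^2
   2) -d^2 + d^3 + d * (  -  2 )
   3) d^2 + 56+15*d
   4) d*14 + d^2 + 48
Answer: 4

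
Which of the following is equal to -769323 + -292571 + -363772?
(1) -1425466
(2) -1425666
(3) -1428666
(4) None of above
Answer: 2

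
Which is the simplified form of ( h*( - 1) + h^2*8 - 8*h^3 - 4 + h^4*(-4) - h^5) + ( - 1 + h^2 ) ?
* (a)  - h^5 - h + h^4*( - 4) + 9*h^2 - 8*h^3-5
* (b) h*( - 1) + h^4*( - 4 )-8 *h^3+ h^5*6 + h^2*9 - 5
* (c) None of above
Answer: a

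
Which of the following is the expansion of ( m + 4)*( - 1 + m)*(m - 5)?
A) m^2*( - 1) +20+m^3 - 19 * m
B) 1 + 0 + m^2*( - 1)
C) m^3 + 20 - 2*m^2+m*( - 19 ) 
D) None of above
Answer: C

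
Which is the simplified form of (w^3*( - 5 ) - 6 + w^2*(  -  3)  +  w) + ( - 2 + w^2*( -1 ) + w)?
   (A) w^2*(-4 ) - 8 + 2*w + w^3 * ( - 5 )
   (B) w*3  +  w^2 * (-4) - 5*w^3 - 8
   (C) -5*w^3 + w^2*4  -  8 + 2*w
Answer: A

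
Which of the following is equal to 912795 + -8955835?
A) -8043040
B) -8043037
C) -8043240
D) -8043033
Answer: A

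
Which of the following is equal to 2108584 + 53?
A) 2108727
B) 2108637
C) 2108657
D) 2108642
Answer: B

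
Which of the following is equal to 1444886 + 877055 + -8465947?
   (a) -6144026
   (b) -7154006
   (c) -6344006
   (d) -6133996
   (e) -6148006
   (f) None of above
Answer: f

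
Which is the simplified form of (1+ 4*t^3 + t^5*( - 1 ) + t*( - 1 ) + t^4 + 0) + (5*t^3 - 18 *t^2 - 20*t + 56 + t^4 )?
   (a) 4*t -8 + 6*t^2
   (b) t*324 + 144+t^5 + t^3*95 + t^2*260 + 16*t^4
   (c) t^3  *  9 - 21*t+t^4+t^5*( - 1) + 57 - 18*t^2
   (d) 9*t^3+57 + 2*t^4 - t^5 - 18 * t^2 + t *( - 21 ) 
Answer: d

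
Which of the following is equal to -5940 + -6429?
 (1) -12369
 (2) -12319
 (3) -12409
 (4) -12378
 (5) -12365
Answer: 1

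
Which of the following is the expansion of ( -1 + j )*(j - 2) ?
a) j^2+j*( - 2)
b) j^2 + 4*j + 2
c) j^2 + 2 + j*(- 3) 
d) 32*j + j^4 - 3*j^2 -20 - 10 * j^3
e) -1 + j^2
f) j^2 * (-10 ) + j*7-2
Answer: c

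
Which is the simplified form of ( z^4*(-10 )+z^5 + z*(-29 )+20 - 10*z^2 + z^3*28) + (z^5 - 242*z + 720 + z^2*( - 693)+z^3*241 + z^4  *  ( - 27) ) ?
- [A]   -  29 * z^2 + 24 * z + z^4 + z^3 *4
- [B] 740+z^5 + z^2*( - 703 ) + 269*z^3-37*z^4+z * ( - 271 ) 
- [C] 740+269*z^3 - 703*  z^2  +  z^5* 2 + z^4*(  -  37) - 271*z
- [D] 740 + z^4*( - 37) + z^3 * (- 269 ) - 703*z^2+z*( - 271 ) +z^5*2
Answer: C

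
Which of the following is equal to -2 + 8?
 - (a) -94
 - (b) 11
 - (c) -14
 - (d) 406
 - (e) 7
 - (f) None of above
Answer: f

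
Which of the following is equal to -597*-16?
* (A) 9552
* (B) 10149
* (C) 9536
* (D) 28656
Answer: A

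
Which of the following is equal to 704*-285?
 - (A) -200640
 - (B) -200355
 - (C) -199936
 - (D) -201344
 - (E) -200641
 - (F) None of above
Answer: A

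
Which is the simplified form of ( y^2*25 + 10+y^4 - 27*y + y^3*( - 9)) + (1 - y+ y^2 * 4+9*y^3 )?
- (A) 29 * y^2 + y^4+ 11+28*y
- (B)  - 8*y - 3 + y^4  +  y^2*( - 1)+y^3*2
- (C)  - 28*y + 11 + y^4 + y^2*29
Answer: C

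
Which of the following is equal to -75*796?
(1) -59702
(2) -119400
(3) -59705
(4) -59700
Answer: 4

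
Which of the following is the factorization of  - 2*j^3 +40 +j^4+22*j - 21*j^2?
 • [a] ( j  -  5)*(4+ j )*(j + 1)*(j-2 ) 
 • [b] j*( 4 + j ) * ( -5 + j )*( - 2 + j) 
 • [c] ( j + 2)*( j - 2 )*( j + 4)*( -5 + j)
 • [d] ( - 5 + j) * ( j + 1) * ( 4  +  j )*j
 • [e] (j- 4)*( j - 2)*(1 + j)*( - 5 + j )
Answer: a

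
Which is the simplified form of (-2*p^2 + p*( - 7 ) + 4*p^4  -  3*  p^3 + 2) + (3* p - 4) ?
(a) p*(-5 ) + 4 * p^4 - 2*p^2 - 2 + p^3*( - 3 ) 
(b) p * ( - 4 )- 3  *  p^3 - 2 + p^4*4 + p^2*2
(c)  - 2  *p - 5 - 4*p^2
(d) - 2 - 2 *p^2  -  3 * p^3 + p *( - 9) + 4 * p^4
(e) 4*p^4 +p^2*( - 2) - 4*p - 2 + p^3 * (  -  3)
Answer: e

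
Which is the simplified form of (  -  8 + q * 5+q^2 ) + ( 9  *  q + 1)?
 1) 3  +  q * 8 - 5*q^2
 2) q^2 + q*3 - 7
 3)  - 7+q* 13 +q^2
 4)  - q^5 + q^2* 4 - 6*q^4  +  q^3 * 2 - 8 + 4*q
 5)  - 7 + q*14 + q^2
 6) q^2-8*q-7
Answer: 5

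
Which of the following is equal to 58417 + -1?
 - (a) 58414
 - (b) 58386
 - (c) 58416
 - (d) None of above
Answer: c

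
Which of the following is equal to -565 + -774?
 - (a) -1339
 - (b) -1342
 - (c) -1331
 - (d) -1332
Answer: a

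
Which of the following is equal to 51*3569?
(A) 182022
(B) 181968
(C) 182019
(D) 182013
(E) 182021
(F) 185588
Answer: C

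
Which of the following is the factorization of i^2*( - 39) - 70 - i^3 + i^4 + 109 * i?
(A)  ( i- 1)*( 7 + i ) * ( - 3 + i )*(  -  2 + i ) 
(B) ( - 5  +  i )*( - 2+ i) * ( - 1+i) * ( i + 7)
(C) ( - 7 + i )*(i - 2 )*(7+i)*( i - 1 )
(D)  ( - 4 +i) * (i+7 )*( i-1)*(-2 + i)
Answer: B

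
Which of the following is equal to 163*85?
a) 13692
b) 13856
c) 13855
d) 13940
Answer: c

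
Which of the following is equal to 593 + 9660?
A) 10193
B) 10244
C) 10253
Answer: C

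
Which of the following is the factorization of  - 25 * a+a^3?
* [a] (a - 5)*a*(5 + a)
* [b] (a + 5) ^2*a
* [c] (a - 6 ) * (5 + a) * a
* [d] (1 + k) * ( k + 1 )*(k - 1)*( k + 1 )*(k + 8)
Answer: a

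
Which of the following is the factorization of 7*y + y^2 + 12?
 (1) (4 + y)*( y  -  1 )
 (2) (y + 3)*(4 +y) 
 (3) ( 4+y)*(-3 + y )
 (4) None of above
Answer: 2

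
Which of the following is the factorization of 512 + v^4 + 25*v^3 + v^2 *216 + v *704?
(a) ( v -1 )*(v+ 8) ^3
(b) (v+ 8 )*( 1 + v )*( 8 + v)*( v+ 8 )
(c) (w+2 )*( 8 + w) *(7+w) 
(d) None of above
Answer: b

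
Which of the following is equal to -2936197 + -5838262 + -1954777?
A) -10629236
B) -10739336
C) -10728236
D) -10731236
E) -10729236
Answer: E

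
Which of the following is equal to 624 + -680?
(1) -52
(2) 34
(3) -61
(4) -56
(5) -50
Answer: 4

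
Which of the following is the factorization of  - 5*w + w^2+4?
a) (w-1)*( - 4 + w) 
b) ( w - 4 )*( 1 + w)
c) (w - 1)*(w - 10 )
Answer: a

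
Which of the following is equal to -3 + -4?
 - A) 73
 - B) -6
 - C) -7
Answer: C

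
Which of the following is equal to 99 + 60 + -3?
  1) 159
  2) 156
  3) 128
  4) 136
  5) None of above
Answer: 2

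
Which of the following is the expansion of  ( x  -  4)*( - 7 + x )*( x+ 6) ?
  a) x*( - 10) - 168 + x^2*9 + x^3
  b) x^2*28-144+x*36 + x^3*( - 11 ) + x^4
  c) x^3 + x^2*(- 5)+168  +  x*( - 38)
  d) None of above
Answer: c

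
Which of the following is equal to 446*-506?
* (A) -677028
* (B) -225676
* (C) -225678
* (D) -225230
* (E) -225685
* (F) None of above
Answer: B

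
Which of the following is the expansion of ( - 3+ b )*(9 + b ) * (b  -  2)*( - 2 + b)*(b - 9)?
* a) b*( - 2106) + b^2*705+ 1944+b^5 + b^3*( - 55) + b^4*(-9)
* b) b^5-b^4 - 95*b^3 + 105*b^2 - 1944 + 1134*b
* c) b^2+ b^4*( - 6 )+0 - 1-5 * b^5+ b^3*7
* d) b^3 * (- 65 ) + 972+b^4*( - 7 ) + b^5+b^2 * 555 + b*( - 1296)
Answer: d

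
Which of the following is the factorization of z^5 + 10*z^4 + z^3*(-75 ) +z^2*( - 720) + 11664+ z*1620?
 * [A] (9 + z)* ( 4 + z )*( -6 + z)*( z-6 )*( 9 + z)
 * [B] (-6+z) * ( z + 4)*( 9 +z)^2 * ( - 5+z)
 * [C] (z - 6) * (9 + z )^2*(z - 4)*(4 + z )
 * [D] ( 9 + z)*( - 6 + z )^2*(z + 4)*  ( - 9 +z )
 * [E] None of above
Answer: A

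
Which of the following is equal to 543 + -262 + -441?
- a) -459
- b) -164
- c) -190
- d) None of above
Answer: d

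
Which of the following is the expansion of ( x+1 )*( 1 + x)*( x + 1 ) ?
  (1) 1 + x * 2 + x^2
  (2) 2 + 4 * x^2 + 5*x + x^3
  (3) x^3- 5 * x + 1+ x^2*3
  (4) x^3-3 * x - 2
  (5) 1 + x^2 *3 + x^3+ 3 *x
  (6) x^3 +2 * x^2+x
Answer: 5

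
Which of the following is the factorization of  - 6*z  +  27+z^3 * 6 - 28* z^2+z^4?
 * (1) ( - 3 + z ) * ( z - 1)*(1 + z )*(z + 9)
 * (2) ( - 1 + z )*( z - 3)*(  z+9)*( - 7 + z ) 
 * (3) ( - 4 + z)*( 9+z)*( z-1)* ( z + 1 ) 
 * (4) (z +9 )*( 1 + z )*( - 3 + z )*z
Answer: 1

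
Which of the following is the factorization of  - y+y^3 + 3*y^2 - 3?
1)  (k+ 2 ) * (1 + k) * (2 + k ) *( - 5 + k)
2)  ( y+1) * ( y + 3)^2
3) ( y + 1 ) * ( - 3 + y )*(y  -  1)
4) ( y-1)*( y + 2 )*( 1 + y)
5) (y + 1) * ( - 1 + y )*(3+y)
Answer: 5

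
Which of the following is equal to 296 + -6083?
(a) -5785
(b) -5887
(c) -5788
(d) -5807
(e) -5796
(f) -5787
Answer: f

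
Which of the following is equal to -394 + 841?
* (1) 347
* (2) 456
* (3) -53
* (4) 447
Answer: 4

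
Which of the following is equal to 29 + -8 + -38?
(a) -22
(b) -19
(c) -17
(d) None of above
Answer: c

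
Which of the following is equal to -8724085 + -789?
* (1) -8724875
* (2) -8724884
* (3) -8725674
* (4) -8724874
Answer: 4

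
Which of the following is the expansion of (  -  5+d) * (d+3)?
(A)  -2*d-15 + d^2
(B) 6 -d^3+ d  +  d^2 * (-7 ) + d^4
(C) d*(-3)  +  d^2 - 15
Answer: A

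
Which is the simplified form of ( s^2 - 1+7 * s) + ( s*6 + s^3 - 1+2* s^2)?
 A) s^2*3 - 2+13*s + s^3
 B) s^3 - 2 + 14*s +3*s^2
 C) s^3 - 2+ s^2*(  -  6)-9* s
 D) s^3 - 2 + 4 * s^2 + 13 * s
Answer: A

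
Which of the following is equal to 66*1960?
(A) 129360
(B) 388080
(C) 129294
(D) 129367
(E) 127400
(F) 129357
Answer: A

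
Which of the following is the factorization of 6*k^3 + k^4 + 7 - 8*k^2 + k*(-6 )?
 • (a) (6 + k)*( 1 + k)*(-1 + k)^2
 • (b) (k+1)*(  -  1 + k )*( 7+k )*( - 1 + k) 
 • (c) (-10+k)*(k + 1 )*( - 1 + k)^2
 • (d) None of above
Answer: b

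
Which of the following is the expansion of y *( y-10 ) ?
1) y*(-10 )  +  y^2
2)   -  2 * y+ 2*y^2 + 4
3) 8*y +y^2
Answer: 1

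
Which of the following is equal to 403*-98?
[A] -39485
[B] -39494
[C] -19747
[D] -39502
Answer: B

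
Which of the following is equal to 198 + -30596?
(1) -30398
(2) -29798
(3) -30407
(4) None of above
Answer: 1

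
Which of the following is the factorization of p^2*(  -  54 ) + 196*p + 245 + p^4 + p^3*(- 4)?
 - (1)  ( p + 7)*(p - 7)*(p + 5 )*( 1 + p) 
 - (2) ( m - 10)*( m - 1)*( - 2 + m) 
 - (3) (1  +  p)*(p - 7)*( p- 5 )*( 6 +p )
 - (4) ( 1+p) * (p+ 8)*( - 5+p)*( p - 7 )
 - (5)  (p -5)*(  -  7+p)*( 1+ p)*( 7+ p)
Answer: 5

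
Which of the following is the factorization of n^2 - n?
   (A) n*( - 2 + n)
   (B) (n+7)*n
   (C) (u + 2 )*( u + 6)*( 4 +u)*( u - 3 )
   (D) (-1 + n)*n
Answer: D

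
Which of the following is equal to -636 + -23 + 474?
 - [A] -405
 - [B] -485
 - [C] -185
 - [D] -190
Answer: C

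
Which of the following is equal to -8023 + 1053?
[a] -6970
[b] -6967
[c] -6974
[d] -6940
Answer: a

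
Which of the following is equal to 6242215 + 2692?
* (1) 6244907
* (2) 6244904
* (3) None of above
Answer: 1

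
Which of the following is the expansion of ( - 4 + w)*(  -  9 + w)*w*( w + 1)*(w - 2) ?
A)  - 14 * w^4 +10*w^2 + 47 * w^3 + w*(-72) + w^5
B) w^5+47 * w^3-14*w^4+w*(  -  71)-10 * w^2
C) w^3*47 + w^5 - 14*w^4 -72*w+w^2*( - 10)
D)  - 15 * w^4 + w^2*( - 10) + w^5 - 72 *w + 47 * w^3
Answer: C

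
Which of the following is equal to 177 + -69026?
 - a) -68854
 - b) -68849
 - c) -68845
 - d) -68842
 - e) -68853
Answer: b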